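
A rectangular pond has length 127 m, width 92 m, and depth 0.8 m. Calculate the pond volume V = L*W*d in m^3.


Base area = L * W = 127 * 92 = 11684 m^2
Volume = area * depth = 11684 * 0.8 = 9347.2 m^3

9347.2 m^3


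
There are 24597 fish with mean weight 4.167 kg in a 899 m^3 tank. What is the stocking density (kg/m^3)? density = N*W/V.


Total biomass = 24597 fish * 4.167 kg = 102495.699 kg
Density = total biomass / volume = 102495.699 / 899 = 114.011 kg/m^3

114.011 kg/m^3


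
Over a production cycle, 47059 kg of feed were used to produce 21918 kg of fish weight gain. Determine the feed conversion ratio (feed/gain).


FCR = feed consumed / weight gained
FCR = 47059 kg / 21918 kg = 2.14705

2.14705


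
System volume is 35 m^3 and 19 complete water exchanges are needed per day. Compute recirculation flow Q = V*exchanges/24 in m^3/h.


Daily recirculation volume = 35 m^3 * 19 = 665 m^3/day
Flow rate Q = daily volume / 24 h = 665 / 24 = 27.7083 m^3/h

27.7083 m^3/h


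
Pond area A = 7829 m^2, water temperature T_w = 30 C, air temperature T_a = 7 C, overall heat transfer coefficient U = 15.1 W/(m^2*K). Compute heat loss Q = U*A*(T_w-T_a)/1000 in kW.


Temperature difference dT = 30 - 7 = 23 K
Heat loss (W) = U * A * dT = 15.1 * 7829 * 23 = 2719011.7 W
Convert to kW: 2719011.7 / 1000 = 2719.0117 kW

2719.0117 kW


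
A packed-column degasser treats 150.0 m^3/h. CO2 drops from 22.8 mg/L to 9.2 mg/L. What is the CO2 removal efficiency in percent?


CO2_out / CO2_in = 9.2 / 22.8 = 0.40350877
Fraction remaining = 0.40350877
efficiency = (1 - 0.40350877) * 100 = 59.6491 %

59.6491 %


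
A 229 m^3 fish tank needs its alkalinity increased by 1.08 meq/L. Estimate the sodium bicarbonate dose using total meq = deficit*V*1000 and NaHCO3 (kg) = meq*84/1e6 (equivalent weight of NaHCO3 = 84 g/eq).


Tank volume in L = 229 m^3 * 1000 = 229000 L
Total meq required = 1.08 meq/L * 229000 L = 247320 meq
NaHCO3 mass = 247320 meq * 84 mg/meq / 1e6 = 20.7749 kg

20.7749 kg


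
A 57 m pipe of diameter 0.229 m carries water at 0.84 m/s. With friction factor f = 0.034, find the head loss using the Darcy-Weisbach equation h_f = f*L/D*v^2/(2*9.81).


v^2 = 0.84^2 = 0.7056 m^2/s^2
L/D = 57/0.229 = 248.9083
h_f = f*(L/D)*v^2/(2g) = 0.034 * 248.9083 * 0.7056 / 19.62 = 0.304353 m

0.304353 m


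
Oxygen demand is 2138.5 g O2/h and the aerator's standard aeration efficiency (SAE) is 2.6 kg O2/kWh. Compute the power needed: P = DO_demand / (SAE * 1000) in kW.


SAE in g O2/kWh = 2.6 * 1000 = 2600 g/kWh
P = DO_demand / SAE_g = 2138.5 / 2600 = 0.8225 kW

0.8225 kW


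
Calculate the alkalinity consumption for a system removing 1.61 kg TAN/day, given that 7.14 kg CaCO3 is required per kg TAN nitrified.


Alkalinity factor: 7.14 kg CaCO3 consumed per kg TAN nitrified
alk = 1.61 kg TAN * 7.14 = 11.4954 kg CaCO3/day

11.4954 kg CaCO3/day


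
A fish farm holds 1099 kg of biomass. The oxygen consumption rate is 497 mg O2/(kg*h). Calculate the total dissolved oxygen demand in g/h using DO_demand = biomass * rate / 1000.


Total O2 consumption (mg/h) = 1099 kg * 497 mg/(kg*h) = 546203 mg/h
Convert to g/h: 546203 / 1000 = 546.203 g/h

546.203 g/h


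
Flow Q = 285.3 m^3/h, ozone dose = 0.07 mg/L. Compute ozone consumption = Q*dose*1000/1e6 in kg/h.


O3 demand (mg/h) = Q * dose * 1000 = 285.3 * 0.07 * 1000 = 19971 mg/h
Convert mg to kg: 19971 / 1e6 = 0.019971 kg/h

0.019971 kg/h


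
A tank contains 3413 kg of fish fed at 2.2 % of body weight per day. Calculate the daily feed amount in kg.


Feeding rate fraction = 2.2% / 100 = 0.022
Daily feed = 3413 kg * 0.022 = 75.086 kg/day

75.086 kg/day


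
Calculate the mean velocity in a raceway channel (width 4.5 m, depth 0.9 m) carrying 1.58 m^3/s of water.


Cross-sectional area = W * d = 4.5 * 0.9 = 4.05 m^2
Velocity = Q / A = 1.58 / 4.05 = 0.390123 m/s

0.390123 m/s


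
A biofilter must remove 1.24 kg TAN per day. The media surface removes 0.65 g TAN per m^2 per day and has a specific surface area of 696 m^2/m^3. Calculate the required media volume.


A = 1.24*1000 / 0.65 = 1907.6923 m^2
V = 1907.6923 / 696 = 2.74094

2.74094 m^3


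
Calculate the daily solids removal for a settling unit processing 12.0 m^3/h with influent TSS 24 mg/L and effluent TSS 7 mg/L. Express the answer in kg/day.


Concentration drop: TSS_in - TSS_out = 24 - 7 = 17 mg/L
Hourly solids removed = Q * dTSS = 12.0 m^3/h * 17 mg/L = 204 g/h  (m^3/h * mg/L = g/h)
Daily solids removed = 204 * 24 = 4896 g/day
Convert g to kg: 4896 / 1000 = 4.896 kg/day

4.896 kg/day


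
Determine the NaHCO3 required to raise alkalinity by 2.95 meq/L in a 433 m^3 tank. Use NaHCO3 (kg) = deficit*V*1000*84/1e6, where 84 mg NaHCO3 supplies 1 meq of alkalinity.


Tank volume in L = 433 m^3 * 1000 = 433000 L
Total meq required = 2.95 meq/L * 433000 L = 1277350 meq
NaHCO3 mass = 1277350 meq * 84 mg/meq / 1e6 = 107.297 kg

107.297 kg


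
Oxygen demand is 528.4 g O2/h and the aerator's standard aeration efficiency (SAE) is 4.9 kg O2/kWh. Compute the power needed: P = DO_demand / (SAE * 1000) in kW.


SAE in g O2/kWh = 4.9 * 1000 = 4900 g/kWh
P = DO_demand / SAE_g = 528.4 / 4900 = 0.107837 kW

0.107837 kW


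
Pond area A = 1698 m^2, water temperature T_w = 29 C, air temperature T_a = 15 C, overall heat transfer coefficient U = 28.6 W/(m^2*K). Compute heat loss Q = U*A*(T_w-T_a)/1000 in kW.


Temperature difference dT = 29 - 15 = 14 K
Heat loss (W) = U * A * dT = 28.6 * 1698 * 14 = 679879.2 W
Convert to kW: 679879.2 / 1000 = 679.8792 kW

679.8792 kW


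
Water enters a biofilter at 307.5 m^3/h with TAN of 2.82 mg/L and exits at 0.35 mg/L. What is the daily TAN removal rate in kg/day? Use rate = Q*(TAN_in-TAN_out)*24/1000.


Concentration drop: TAN_in - TAN_out = 2.82 - 0.35 = 2.47 mg/L
Hourly TAN removed = Q * dTAN = 307.5 m^3/h * 2.47 mg/L = 759.525 g/h  (m^3/h * mg/L = g/h)
Daily TAN removed = 759.525 * 24 = 18228.6 g/day
Convert to kg/day: 18228.6 / 1000 = 18.2286 kg/day

18.2286 kg/day


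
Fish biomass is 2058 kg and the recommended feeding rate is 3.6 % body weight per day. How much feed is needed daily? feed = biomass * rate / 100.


Feeding rate fraction = 3.6% / 100 = 0.036
Daily feed = 2058 kg * 0.036 = 74.088 kg/day

74.088 kg/day


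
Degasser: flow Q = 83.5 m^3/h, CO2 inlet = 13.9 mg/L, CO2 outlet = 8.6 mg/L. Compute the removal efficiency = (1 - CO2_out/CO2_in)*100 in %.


CO2_out / CO2_in = 8.6 / 13.9 = 0.61870504
Fraction remaining = 0.61870504
efficiency = (1 - 0.61870504) * 100 = 38.1295 %

38.1295 %


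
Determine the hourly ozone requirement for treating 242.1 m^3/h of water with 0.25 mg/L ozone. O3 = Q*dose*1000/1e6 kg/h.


O3 demand (mg/h) = Q * dose * 1000 = 242.1 * 0.25 * 1000 = 60525 mg/h
Convert mg to kg: 60525 / 1e6 = 0.060525 kg/h

0.060525 kg/h


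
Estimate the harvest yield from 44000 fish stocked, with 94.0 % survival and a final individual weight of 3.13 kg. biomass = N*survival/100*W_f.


Survivors = 44000 * 94.0/100 = 41360 fish
Harvest biomass = survivors * W_f = 41360 * 3.13 = 129456.8 kg

129456.8 kg


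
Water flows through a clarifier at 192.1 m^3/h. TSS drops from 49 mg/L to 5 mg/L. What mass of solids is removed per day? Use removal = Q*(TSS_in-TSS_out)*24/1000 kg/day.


Concentration drop: TSS_in - TSS_out = 49 - 5 = 44 mg/L
Hourly solids removed = Q * dTSS = 192.1 m^3/h * 44 mg/L = 8452.4 g/h  (m^3/h * mg/L = g/h)
Daily solids removed = 8452.4 * 24 = 202857.6 g/day
Convert g to kg: 202857.6 / 1000 = 202.8576 kg/day

202.8576 kg/day


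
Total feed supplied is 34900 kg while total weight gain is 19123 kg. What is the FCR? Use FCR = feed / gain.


FCR = feed consumed / weight gained
FCR = 34900 kg / 19123 kg = 1.82503

1.82503


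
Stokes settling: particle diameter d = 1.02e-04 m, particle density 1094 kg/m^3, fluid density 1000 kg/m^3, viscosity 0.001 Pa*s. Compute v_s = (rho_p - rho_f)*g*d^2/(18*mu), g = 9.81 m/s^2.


Density difference: rho_p - rho_f = 1094 - 1000 = 94 kg/m^3
d^2 = (1.02e-04)^2 = 1.0404e-08 m^2
Numerator = (rho_p - rho_f) * g * d^2 = 94 * 9.81 * 1.0404e-08 = 9.5939446e-06
Denominator = 18 * mu = 18 * 0.001 = 0.018
v_s = 9.5939446e-06 / 0.018 = 5.32997e-04 m/s
Check: Re = rho_f * v_s * d / mu = 1000 * 5.32997e-04 * 1.02e-04 / 0.001 = 0.0544 < 1, so Stokes' law applies.

5.32997e-04 m/s


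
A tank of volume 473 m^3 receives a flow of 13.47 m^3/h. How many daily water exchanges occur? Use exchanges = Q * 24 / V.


Daily flow volume = 13.47 m^3/h * 24 h = 323.28 m^3/day
Exchanges = daily flow / tank volume = 323.28 / 473 = 0.683467 exchanges/day

0.683467 exchanges/day


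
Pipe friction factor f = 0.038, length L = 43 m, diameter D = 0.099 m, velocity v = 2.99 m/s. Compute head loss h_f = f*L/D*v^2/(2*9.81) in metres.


v^2 = 2.99^2 = 8.9401 m^2/s^2
L/D = 43/0.099 = 434.34343
h_f = f*(L/D)*v^2/(2g) = 0.038 * 434.34343 * 8.9401 / 19.62 = 7.52073 m

7.52073 m


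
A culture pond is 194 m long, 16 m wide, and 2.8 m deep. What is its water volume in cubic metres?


Base area = L * W = 194 * 16 = 3104 m^2
Volume = area * depth = 3104 * 2.8 = 8691.2 m^3

8691.2 m^3


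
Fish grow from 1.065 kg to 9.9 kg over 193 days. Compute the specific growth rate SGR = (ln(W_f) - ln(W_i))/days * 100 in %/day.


ln(W_f) = ln(9.9) = 2.2925348
ln(W_i) = ln(1.065) = 0.062974799
ln(W_f) - ln(W_i) = 2.2925348 - 0.062974799 = 2.22956
SGR = 2.22956 / 193 * 100 = 1.15521 %/day

1.15521 %/day


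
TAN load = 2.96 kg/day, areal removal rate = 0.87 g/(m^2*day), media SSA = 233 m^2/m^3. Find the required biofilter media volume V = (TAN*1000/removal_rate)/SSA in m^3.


A = 2.96*1000 / 0.87 = 3402.2989 m^2
V = 3402.2989 / 233 = 14.6021

14.6021 m^3


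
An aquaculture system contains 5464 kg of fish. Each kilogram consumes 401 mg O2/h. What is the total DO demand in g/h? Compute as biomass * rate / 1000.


Total O2 consumption (mg/h) = 5464 kg * 401 mg/(kg*h) = 2191064 mg/h
Convert to g/h: 2191064 / 1000 = 2191.064 g/h

2191.064 g/h


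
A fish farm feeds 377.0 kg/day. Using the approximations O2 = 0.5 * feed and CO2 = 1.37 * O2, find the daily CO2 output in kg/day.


O2 = 377.0 * 0.5 = 188.5
CO2 = 188.5 * 1.37 = 258.245

258.245 kg/day


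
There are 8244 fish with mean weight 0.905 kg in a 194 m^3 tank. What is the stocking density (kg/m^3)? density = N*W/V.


Total biomass = 8244 fish * 0.905 kg = 7460.82 kg
Density = total biomass / volume = 7460.82 / 194 = 38.4578 kg/m^3

38.4578 kg/m^3


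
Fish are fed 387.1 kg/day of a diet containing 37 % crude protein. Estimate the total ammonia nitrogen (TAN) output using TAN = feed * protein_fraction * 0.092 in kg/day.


Protein in feed = 387.1 * 37/100 = 143.227 kg/day
TAN = protein * 0.092 = 143.227 * 0.092 = 13.176884 kg/day

13.176884 kg/day


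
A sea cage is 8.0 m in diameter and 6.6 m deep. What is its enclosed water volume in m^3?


r = d/2 = 8.0/2 = 4 m
Base area = pi*r^2 = pi*4^2 = 50.265482 m^2
Volume = 50.265482 * 6.6 = 331.752 m^3

331.752 m^3


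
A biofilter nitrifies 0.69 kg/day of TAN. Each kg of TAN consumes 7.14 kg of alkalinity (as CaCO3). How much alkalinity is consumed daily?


Alkalinity factor: 7.14 kg CaCO3 consumed per kg TAN nitrified
alk = 0.69 kg TAN * 7.14 = 4.9266 kg CaCO3/day

4.9266 kg CaCO3/day


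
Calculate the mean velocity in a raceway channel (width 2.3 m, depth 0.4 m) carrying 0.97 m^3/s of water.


Cross-sectional area = W * d = 2.3 * 0.4 = 0.92 m^2
Velocity = Q / A = 0.97 / 0.92 = 1.05435 m/s

1.05435 m/s


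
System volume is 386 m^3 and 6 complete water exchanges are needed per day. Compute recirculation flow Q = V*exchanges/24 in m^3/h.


Daily recirculation volume = 386 m^3 * 6 = 2316 m^3/day
Flow rate Q = daily volume / 24 h = 2316 / 24 = 96.5 m^3/h

96.5 m^3/h


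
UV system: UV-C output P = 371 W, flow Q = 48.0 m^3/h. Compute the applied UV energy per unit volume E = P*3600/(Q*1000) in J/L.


Energy delivered per hour = 371 W * 3600 s = 1335600 J/h
Volume treated per hour = 48.0 m^3/h * 1000 = 48000 L/h
dose = 1335600 / 48000 = 27.825 J/L

27.825 J/L


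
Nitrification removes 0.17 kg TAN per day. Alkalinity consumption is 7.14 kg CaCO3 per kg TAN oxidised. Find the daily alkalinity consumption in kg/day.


Alkalinity factor: 7.14 kg CaCO3 consumed per kg TAN nitrified
alk = 0.17 kg TAN * 7.14 = 1.2138 kg CaCO3/day

1.2138 kg CaCO3/day


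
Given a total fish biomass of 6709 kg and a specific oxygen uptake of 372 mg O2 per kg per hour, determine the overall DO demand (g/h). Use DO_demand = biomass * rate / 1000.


Total O2 consumption (mg/h) = 6709 kg * 372 mg/(kg*h) = 2495748 mg/h
Convert to g/h: 2495748 / 1000 = 2495.748 g/h

2495.748 g/h


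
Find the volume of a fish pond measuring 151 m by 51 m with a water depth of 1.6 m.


Base area = L * W = 151 * 51 = 7701 m^2
Volume = area * depth = 7701 * 1.6 = 12321.6 m^3

12321.6 m^3


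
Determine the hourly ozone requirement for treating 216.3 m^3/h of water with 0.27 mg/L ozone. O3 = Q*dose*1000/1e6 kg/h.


O3 demand (mg/h) = Q * dose * 1000 = 216.3 * 0.27 * 1000 = 58401 mg/h
Convert mg to kg: 58401 / 1e6 = 0.058401 kg/h

0.058401 kg/h


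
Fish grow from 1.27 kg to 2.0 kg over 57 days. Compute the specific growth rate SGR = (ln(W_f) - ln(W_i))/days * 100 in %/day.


ln(W_f) = ln(2.0) = 0.69314718
ln(W_i) = ln(1.27) = 0.2390169
ln(W_f) - ln(W_i) = 0.69314718 - 0.2390169 = 0.45413028
SGR = 0.45413028 / 57 * 100 = 0.79672 %/day

0.79672 %/day


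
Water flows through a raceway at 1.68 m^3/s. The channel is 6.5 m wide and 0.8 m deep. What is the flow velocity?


Cross-sectional area = W * d = 6.5 * 0.8 = 5.2 m^2
Velocity = Q / A = 1.68 / 5.2 = 0.323077 m/s

0.323077 m/s


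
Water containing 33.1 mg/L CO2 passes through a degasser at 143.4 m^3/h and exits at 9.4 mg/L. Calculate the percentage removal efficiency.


CO2_out / CO2_in = 9.4 / 33.1 = 0.28398792
Fraction remaining = 0.28398792
efficiency = (1 - 0.28398792) * 100 = 71.6012 %

71.6012 %


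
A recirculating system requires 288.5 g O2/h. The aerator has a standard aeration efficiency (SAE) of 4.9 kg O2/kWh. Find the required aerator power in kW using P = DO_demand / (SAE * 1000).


SAE in g O2/kWh = 4.9 * 1000 = 4900 g/kWh
P = DO_demand / SAE_g = 288.5 / 4900 = 0.0588776 kW

0.0588776 kW


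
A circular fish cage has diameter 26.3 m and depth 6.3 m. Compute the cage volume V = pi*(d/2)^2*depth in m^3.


r = d/2 = 26.3/2 = 13.15 m
Base area = pi*r^2 = pi*13.15^2 = 543.25206 m^2
Volume = 543.25206 * 6.3 = 3422.49 m^3

3422.49 m^3


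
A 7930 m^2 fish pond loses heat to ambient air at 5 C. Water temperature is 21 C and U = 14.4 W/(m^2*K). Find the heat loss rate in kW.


Temperature difference dT = 21 - 5 = 16 K
Heat loss (W) = U * A * dT = 14.4 * 7930 * 16 = 1827072 W
Convert to kW: 1827072 / 1000 = 1827.072 kW

1827.072 kW


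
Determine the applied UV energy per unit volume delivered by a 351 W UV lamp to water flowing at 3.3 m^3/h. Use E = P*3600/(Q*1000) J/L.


Energy delivered per hour = 351 W * 3600 s = 1263600 J/h
Volume treated per hour = 3.3 m^3/h * 1000 = 3300 L/h
dose = 1263600 / 3300 = 382.909 J/L

382.909 J/L


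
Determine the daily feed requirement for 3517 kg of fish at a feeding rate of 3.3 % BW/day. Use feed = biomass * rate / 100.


Feeding rate fraction = 3.3% / 100 = 0.033
Daily feed = 3517 kg * 0.033 = 116.061 kg/day

116.061 kg/day


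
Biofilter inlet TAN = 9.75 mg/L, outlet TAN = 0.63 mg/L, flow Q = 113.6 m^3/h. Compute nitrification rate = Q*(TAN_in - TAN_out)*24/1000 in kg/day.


Concentration drop: TAN_in - TAN_out = 9.75 - 0.63 = 9.12 mg/L
Hourly TAN removed = Q * dTAN = 113.6 m^3/h * 9.12 mg/L = 1036.032 g/h  (m^3/h * mg/L = g/h)
Daily TAN removed = 1036.032 * 24 = 24864.768 g/day
Convert to kg/day: 24864.768 / 1000 = 24.864768 kg/day

24.864768 kg/day


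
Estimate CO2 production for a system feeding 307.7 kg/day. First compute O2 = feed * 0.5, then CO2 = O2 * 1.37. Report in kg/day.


O2 = 307.7 * 0.5 = 153.85
CO2 = 153.85 * 1.37 = 210.7745

210.7745 kg/day


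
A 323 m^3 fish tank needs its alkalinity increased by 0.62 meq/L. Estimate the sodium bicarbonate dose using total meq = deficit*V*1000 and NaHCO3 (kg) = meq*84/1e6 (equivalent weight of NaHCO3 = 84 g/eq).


Tank volume in L = 323 m^3 * 1000 = 323000 L
Total meq required = 0.62 meq/L * 323000 L = 200260 meq
NaHCO3 mass = 200260 meq * 84 mg/meq / 1e6 = 16.8218 kg

16.8218 kg


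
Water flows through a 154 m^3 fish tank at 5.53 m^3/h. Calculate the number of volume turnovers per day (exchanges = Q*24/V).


Daily flow volume = 5.53 m^3/h * 24 h = 132.72 m^3/day
Exchanges = daily flow / tank volume = 132.72 / 154 = 0.861818 exchanges/day

0.861818 exchanges/day


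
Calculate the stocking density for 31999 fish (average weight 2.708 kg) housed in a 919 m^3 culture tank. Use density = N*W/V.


Total biomass = 31999 fish * 2.708 kg = 86653.292 kg
Density = total biomass / volume = 86653.292 / 919 = 94.2909 kg/m^3

94.2909 kg/m^3


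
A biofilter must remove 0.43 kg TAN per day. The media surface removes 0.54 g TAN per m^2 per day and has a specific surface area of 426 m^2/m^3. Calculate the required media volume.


A = 0.43*1000 / 0.54 = 796.2963 m^2
V = 796.2963 / 426 = 1.86924

1.86924 m^3


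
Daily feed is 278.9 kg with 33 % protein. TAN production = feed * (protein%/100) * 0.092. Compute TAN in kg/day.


Protein in feed = 278.9 * 33/100 = 92.037 kg/day
TAN = protein * 0.092 = 92.037 * 0.092 = 8.467404 kg/day

8.467404 kg/day


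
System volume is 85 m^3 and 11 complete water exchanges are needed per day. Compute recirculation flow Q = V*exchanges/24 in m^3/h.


Daily recirculation volume = 85 m^3 * 11 = 935 m^3/day
Flow rate Q = daily volume / 24 h = 935 / 24 = 38.9583 m^3/h

38.9583 m^3/h


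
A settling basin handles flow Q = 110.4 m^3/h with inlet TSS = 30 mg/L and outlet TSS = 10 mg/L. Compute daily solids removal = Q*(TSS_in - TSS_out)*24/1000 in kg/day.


Concentration drop: TSS_in - TSS_out = 30 - 10 = 20 mg/L
Hourly solids removed = Q * dTSS = 110.4 m^3/h * 20 mg/L = 2208 g/h  (m^3/h * mg/L = g/h)
Daily solids removed = 2208 * 24 = 52992 g/day
Convert g to kg: 52992 / 1000 = 52.992 kg/day

52.992 kg/day


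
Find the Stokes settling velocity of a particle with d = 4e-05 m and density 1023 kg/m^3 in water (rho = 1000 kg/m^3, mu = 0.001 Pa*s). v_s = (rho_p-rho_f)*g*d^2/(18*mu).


Density difference: rho_p - rho_f = 1023 - 1000 = 23 kg/m^3
d^2 = (4e-05)^2 = 1.6e-09 m^2
Numerator = (rho_p - rho_f) * g * d^2 = 23 * 9.81 * 1.6e-09 = 3.61008e-07
Denominator = 18 * mu = 18 * 0.001 = 0.018
v_s = 3.61008e-07 / 0.018 = 2.0056e-05 m/s
Check: Re = rho_f * v_s * d / mu = 1000 * 2.0056e-05 * 4e-05 / 0.001 = 8.02e-04 < 1, so Stokes' law applies.

2.0056e-05 m/s


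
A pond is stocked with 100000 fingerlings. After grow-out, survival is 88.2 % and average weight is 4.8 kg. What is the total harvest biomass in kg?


Survivors = 100000 * 88.2/100 = 88200 fish
Harvest biomass = survivors * W_f = 88200 * 4.8 = 423360 kg

423360 kg


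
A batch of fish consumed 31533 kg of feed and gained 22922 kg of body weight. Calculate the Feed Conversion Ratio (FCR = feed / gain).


FCR = feed consumed / weight gained
FCR = 31533 kg / 22922 kg = 1.37567

1.37567


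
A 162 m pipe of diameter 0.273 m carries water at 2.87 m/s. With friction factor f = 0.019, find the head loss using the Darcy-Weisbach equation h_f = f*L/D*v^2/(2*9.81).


v^2 = 2.87^2 = 8.2369 m^2/s^2
L/D = 162/0.273 = 593.40659
h_f = f*(L/D)*v^2/(2g) = 0.019 * 593.40659 * 8.2369 / 19.62 = 4.73337 m

4.73337 m


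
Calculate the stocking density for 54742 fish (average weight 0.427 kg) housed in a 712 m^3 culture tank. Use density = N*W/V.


Total biomass = 54742 fish * 0.427 kg = 23374.834 kg
Density = total biomass / volume = 23374.834 / 712 = 32.8298 kg/m^3

32.8298 kg/m^3


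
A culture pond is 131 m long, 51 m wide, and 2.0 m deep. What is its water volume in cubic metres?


Base area = L * W = 131 * 51 = 6681 m^2
Volume = area * depth = 6681 * 2.0 = 13362 m^3

13362 m^3


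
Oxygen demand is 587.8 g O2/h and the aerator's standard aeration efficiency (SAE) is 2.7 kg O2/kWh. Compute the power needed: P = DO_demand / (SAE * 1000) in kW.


SAE in g O2/kWh = 2.7 * 1000 = 2700 g/kWh
P = DO_demand / SAE_g = 587.8 / 2700 = 0.217704 kW

0.217704 kW


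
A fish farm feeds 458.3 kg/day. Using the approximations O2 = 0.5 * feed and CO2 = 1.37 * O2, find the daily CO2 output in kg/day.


O2 = 458.3 * 0.5 = 229.15
CO2 = 229.15 * 1.37 = 313.9355

313.9355 kg/day


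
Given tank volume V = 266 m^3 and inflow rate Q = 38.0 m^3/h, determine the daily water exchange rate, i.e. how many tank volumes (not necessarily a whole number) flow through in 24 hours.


Daily flow volume = 38.0 m^3/h * 24 h = 912 m^3/day
Exchanges = daily flow / tank volume = 912 / 266 = 3.42857 exchanges/day

3.42857 exchanges/day


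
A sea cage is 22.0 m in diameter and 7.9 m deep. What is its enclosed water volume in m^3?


r = d/2 = 22.0/2 = 11 m
Base area = pi*r^2 = pi*11^2 = 380.13271 m^2
Volume = 380.13271 * 7.9 = 3003.05 m^3

3003.05 m^3


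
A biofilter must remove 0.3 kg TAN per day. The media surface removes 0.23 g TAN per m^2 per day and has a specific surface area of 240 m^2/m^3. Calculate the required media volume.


A = 0.3*1000 / 0.23 = 1304.3478 m^2
V = 1304.3478 / 240 = 5.43478

5.43478 m^3


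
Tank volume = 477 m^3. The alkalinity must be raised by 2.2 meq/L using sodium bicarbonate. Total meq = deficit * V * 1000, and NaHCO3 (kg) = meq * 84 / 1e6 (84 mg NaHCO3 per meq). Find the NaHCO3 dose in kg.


Tank volume in L = 477 m^3 * 1000 = 477000 L
Total meq required = 2.2 meq/L * 477000 L = 1049400 meq
NaHCO3 mass = 1049400 meq * 84 mg/meq / 1e6 = 88.1496 kg

88.1496 kg


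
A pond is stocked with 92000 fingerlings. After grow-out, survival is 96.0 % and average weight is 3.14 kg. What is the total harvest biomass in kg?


Survivors = 92000 * 96.0/100 = 88320 fish
Harvest biomass = survivors * W_f = 88320 * 3.14 = 277324.8 kg

277324.8 kg


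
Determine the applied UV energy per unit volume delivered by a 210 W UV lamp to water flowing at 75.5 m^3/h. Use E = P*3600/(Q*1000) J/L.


Energy delivered per hour = 210 W * 3600 s = 756000 J/h
Volume treated per hour = 75.5 m^3/h * 1000 = 75500 L/h
dose = 756000 / 75500 = 10.0132 J/L

10.0132 J/L


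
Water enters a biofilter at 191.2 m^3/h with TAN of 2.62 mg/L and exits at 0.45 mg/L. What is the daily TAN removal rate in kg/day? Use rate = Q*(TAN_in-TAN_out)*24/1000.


Concentration drop: TAN_in - TAN_out = 2.62 - 0.45 = 2.17 mg/L
Hourly TAN removed = Q * dTAN = 191.2 m^3/h * 2.17 mg/L = 414.904 g/h  (m^3/h * mg/L = g/h)
Daily TAN removed = 414.904 * 24 = 9957.696 g/day
Convert to kg/day: 9957.696 / 1000 = 9.957696 kg/day

9.957696 kg/day


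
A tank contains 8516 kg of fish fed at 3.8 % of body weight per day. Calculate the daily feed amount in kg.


Feeding rate fraction = 3.8% / 100 = 0.038
Daily feed = 8516 kg * 0.038 = 323.608 kg/day

323.608 kg/day


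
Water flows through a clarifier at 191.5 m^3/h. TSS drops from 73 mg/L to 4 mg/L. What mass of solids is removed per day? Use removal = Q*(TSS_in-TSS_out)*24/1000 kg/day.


Concentration drop: TSS_in - TSS_out = 73 - 4 = 69 mg/L
Hourly solids removed = Q * dTSS = 191.5 m^3/h * 69 mg/L = 13213.5 g/h  (m^3/h * mg/L = g/h)
Daily solids removed = 13213.5 * 24 = 317124 g/day
Convert g to kg: 317124 / 1000 = 317.124 kg/day

317.124 kg/day


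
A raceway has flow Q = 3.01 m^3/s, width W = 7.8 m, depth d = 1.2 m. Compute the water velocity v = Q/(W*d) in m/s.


Cross-sectional area = W * d = 7.8 * 1.2 = 9.36 m^2
Velocity = Q / A = 3.01 / 9.36 = 0.321581 m/s

0.321581 m/s


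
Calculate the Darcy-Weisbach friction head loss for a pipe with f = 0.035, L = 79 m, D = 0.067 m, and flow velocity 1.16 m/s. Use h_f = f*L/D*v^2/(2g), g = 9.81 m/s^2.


v^2 = 1.16^2 = 1.3456 m^2/s^2
L/D = 79/0.067 = 1179.1045
h_f = f*(L/D)*v^2/(2g) = 0.035 * 1179.1045 * 1.3456 / 19.62 = 2.83033 m

2.83033 m


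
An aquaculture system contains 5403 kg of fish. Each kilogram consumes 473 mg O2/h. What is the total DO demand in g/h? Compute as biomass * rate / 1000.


Total O2 consumption (mg/h) = 5403 kg * 473 mg/(kg*h) = 2555619 mg/h
Convert to g/h: 2555619 / 1000 = 2555.619 g/h

2555.619 g/h


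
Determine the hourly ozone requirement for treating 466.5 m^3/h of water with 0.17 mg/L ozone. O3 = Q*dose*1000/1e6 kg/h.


O3 demand (mg/h) = Q * dose * 1000 = 466.5 * 0.17 * 1000 = 79305 mg/h
Convert mg to kg: 79305 / 1e6 = 0.079305 kg/h

0.079305 kg/h


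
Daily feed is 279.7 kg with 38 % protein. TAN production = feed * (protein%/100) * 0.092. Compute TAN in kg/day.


Protein in feed = 279.7 * 38/100 = 106.286 kg/day
TAN = protein * 0.092 = 106.286 * 0.092 = 9.778312 kg/day

9.778312 kg/day


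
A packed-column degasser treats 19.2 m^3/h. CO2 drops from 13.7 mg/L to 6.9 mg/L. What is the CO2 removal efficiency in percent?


CO2_out / CO2_in = 6.9 / 13.7 = 0.50364964
Fraction remaining = 0.50364964
efficiency = (1 - 0.50364964) * 100 = 49.635 %

49.635 %


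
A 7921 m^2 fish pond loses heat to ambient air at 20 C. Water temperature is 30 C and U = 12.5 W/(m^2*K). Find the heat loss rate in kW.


Temperature difference dT = 30 - 20 = 10 K
Heat loss (W) = U * A * dT = 12.5 * 7921 * 10 = 990125 W
Convert to kW: 990125 / 1000 = 990.125 kW

990.125 kW


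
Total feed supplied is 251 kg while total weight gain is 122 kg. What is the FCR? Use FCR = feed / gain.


FCR = feed consumed / weight gained
FCR = 251 kg / 122 kg = 2.05738

2.05738


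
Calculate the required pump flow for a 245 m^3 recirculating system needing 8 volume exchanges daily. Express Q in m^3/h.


Daily recirculation volume = 245 m^3 * 8 = 1960 m^3/day
Flow rate Q = daily volume / 24 h = 1960 / 24 = 81.6667 m^3/h

81.6667 m^3/h


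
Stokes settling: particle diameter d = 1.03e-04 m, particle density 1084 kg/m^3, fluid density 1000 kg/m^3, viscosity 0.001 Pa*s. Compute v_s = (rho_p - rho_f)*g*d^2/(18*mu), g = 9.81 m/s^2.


Density difference: rho_p - rho_f = 1084 - 1000 = 84 kg/m^3
d^2 = (1.03e-04)^2 = 1.0609e-08 m^2
Numerator = (rho_p - rho_f) * g * d^2 = 84 * 9.81 * 1.0609e-08 = 8.7422404e-06
Denominator = 18 * mu = 18 * 0.001 = 0.018
v_s = 8.7422404e-06 / 0.018 = 4.8568e-04 m/s
Check: Re = rho_f * v_s * d / mu = 1000 * 4.8568e-04 * 1.03e-04 / 0.001 = 0.05 < 1, so Stokes' law applies.

4.8568e-04 m/s


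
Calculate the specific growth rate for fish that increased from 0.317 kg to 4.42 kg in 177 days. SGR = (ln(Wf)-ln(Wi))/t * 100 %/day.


ln(W_f) = ln(4.42) = 1.4861397
ln(W_i) = ln(0.317) = -1.1488535
ln(W_f) - ln(W_i) = 1.4861397 - -1.1488535 = 2.6349932
SGR = 2.6349932 / 177 * 100 = 1.4887 %/day

1.4887 %/day


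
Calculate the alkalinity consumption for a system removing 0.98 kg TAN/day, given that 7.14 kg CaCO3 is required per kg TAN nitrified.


Alkalinity factor: 7.14 kg CaCO3 consumed per kg TAN nitrified
alk = 0.98 kg TAN * 7.14 = 6.9972 kg CaCO3/day

6.9972 kg CaCO3/day


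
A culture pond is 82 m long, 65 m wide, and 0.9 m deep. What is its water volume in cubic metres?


Base area = L * W = 82 * 65 = 5330 m^2
Volume = area * depth = 5330 * 0.9 = 4797 m^3

4797 m^3


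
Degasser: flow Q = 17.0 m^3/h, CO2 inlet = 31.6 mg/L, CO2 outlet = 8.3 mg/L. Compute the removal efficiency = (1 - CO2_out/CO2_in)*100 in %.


CO2_out / CO2_in = 8.3 / 31.6 = 0.26265823
Fraction remaining = 0.26265823
efficiency = (1 - 0.26265823) * 100 = 73.7342 %

73.7342 %


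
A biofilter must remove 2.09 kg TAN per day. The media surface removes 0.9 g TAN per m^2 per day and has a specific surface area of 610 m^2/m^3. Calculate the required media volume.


A = 2.09*1000 / 0.9 = 2322.2222 m^2
V = 2322.2222 / 610 = 3.80692

3.80692 m^3


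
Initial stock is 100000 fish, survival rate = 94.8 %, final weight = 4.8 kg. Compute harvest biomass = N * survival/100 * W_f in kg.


Survivors = 100000 * 94.8/100 = 94800 fish
Harvest biomass = survivors * W_f = 94800 * 4.8 = 455040 kg

455040 kg


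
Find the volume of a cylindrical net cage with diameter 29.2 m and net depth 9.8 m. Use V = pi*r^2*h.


r = d/2 = 29.2/2 = 14.6 m
Base area = pi*r^2 = pi*14.6^2 = 669.66189 m^2
Volume = 669.66189 * 9.8 = 6562.69 m^3

6562.69 m^3


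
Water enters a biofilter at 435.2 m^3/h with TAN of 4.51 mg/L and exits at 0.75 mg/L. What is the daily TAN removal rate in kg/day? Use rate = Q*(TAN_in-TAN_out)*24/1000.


Concentration drop: TAN_in - TAN_out = 4.51 - 0.75 = 3.76 mg/L
Hourly TAN removed = Q * dTAN = 435.2 m^3/h * 3.76 mg/L = 1636.352 g/h  (m^3/h * mg/L = g/h)
Daily TAN removed = 1636.352 * 24 = 39272.448 g/day
Convert to kg/day: 39272.448 / 1000 = 39.272448 kg/day

39.272448 kg/day


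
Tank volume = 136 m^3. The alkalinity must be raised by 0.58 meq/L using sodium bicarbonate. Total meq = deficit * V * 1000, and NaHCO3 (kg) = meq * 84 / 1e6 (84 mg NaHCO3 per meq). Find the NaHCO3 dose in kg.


Tank volume in L = 136 m^3 * 1000 = 136000 L
Total meq required = 0.58 meq/L * 136000 L = 78880 meq
NaHCO3 mass = 78880 meq * 84 mg/meq / 1e6 = 6.62592 kg

6.62592 kg


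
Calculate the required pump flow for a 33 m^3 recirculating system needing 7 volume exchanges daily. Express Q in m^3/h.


Daily recirculation volume = 33 m^3 * 7 = 231 m^3/day
Flow rate Q = daily volume / 24 h = 231 / 24 = 9.625 m^3/h

9.625 m^3/h


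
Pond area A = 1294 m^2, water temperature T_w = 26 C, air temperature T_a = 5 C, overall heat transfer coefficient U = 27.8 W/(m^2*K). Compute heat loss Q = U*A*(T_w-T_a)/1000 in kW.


Temperature difference dT = 26 - 5 = 21 K
Heat loss (W) = U * A * dT = 27.8 * 1294 * 21 = 755437.2 W
Convert to kW: 755437.2 / 1000 = 755.4372 kW

755.4372 kW


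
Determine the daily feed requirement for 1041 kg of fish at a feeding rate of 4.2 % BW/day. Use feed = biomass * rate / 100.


Feeding rate fraction = 4.2% / 100 = 0.042
Daily feed = 1041 kg * 0.042 = 43.722 kg/day

43.722 kg/day


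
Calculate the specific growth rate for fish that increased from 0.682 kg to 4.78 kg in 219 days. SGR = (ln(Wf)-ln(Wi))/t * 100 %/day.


ln(W_f) = ln(4.78) = 1.5644405
ln(W_i) = ln(0.682) = -0.38272562
ln(W_f) - ln(W_i) = 1.5644405 - -0.38272562 = 1.9471661
SGR = 1.9471661 / 219 * 100 = 0.889117 %/day

0.889117 %/day


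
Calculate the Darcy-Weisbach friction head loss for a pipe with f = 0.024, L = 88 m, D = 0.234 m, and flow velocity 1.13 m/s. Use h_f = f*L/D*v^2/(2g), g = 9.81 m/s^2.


v^2 = 1.13^2 = 1.2769 m^2/s^2
L/D = 88/0.234 = 376.06838
h_f = f*(L/D)*v^2/(2g) = 0.024 * 376.06838 * 1.2769 / 19.62 = 0.587403 m

0.587403 m


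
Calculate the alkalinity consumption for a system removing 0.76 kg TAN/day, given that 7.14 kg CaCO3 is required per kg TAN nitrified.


Alkalinity factor: 7.14 kg CaCO3 consumed per kg TAN nitrified
alk = 0.76 kg TAN * 7.14 = 5.4264 kg CaCO3/day

5.4264 kg CaCO3/day


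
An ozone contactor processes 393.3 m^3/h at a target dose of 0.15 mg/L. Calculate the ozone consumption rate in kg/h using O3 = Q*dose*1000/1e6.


O3 demand (mg/h) = Q * dose * 1000 = 393.3 * 0.15 * 1000 = 58995 mg/h
Convert mg to kg: 58995 / 1e6 = 0.058995 kg/h

0.058995 kg/h


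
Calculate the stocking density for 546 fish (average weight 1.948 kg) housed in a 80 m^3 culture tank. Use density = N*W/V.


Total biomass = 546 fish * 1.948 kg = 1063.608 kg
Density = total biomass / volume = 1063.608 / 80 = 13.2951 kg/m^3

13.2951 kg/m^3


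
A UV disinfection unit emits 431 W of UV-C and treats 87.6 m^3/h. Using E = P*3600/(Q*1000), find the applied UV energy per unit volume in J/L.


Energy delivered per hour = 431 W * 3600 s = 1551600 J/h
Volume treated per hour = 87.6 m^3/h * 1000 = 87600 L/h
dose = 1551600 / 87600 = 17.7123 J/L

17.7123 J/L


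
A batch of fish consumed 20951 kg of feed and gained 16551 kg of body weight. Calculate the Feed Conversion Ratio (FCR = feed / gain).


FCR = feed consumed / weight gained
FCR = 20951 kg / 16551 kg = 1.26584

1.26584


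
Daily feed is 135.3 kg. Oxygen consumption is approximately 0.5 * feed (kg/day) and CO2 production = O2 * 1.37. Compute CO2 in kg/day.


O2 = 135.3 * 0.5 = 67.65
CO2 = 67.65 * 1.37 = 92.6805

92.6805 kg/day


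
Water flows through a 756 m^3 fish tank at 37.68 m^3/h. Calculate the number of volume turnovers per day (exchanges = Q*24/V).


Daily flow volume = 37.68 m^3/h * 24 h = 904.32 m^3/day
Exchanges = daily flow / tank volume = 904.32 / 756 = 1.19619 exchanges/day

1.19619 exchanges/day


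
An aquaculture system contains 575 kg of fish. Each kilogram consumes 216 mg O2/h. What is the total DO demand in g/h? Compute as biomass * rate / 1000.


Total O2 consumption (mg/h) = 575 kg * 216 mg/(kg*h) = 124200 mg/h
Convert to g/h: 124200 / 1000 = 124.2 g/h

124.2 g/h


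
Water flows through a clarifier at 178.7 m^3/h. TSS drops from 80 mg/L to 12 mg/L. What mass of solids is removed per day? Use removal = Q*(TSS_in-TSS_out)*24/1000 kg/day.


Concentration drop: TSS_in - TSS_out = 80 - 12 = 68 mg/L
Hourly solids removed = Q * dTSS = 178.7 m^3/h * 68 mg/L = 12151.6 g/h  (m^3/h * mg/L = g/h)
Daily solids removed = 12151.6 * 24 = 291638.4 g/day
Convert g to kg: 291638.4 / 1000 = 291.6384 kg/day

291.6384 kg/day


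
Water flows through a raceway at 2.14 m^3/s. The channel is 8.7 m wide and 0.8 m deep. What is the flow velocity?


Cross-sectional area = W * d = 8.7 * 0.8 = 6.96 m^2
Velocity = Q / A = 2.14 / 6.96 = 0.307471 m/s

0.307471 m/s


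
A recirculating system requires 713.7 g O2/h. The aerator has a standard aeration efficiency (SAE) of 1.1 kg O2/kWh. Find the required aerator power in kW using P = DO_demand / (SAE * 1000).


SAE in g O2/kWh = 1.1 * 1000 = 1100 g/kWh
P = DO_demand / SAE_g = 713.7 / 1100 = 0.648818 kW

0.648818 kW


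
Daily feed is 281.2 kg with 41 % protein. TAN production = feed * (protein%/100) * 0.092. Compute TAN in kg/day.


Protein in feed = 281.2 * 41/100 = 115.292 kg/day
TAN = protein * 0.092 = 115.292 * 0.092 = 10.606864 kg/day

10.606864 kg/day


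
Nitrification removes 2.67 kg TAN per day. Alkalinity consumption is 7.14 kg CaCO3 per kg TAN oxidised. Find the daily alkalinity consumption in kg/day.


Alkalinity factor: 7.14 kg CaCO3 consumed per kg TAN nitrified
alk = 2.67 kg TAN * 7.14 = 19.0638 kg CaCO3/day

19.0638 kg CaCO3/day


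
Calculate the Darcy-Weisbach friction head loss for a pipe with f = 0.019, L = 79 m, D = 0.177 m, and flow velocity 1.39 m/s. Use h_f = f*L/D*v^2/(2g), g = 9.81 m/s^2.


v^2 = 1.39^2 = 1.9321 m^2/s^2
L/D = 79/0.177 = 446.32768
h_f = f*(L/D)*v^2/(2g) = 0.019 * 446.32768 * 1.9321 / 19.62 = 0.835099 m

0.835099 m


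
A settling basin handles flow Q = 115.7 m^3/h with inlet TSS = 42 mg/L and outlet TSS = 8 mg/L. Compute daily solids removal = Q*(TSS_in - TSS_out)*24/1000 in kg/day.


Concentration drop: TSS_in - TSS_out = 42 - 8 = 34 mg/L
Hourly solids removed = Q * dTSS = 115.7 m^3/h * 34 mg/L = 3933.8 g/h  (m^3/h * mg/L = g/h)
Daily solids removed = 3933.8 * 24 = 94411.2 g/day
Convert g to kg: 94411.2 / 1000 = 94.4112 kg/day

94.4112 kg/day


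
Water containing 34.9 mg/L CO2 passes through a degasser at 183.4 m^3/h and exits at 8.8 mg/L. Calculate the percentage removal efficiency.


CO2_out / CO2_in = 8.8 / 34.9 = 0.252149
Fraction remaining = 0.252149
efficiency = (1 - 0.252149) * 100 = 74.7851 %

74.7851 %


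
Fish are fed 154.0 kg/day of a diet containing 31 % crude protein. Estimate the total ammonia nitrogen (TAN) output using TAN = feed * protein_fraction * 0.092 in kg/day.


Protein in feed = 154.0 * 31/100 = 47.74 kg/day
TAN = protein * 0.092 = 47.74 * 0.092 = 4.39208 kg/day

4.39208 kg/day


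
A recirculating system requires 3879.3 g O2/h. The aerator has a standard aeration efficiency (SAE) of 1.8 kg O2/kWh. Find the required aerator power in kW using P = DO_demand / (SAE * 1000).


SAE in g O2/kWh = 1.8 * 1000 = 1800 g/kWh
P = DO_demand / SAE_g = 3879.3 / 1800 = 2.15517 kW

2.15517 kW


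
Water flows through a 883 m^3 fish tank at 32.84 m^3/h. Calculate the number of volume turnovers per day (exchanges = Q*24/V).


Daily flow volume = 32.84 m^3/h * 24 h = 788.16 m^3/day
Exchanges = daily flow / tank volume = 788.16 / 883 = 0.892593 exchanges/day

0.892593 exchanges/day


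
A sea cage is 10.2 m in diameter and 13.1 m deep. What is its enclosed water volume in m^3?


r = d/2 = 10.2/2 = 5.1 m
Base area = pi*r^2 = pi*5.1^2 = 81.712825 m^2
Volume = 81.712825 * 13.1 = 1070.44 m^3

1070.44 m^3


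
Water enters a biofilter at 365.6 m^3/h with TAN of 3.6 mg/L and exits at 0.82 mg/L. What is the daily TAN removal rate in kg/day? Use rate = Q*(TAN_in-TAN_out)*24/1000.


Concentration drop: TAN_in - TAN_out = 3.6 - 0.82 = 2.78 mg/L
Hourly TAN removed = Q * dTAN = 365.6 m^3/h * 2.78 mg/L = 1016.368 g/h  (m^3/h * mg/L = g/h)
Daily TAN removed = 1016.368 * 24 = 24392.832 g/day
Convert to kg/day: 24392.832 / 1000 = 24.392832 kg/day

24.392832 kg/day


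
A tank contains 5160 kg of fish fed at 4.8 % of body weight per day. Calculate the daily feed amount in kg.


Feeding rate fraction = 4.8% / 100 = 0.048
Daily feed = 5160 kg * 0.048 = 247.68 kg/day

247.68 kg/day


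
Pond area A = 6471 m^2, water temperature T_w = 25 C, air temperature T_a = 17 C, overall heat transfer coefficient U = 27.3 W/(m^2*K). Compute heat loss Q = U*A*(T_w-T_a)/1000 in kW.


Temperature difference dT = 25 - 17 = 8 K
Heat loss (W) = U * A * dT = 27.3 * 6471 * 8 = 1413266.4 W
Convert to kW: 1413266.4 / 1000 = 1413.2664 kW

1413.2664 kW


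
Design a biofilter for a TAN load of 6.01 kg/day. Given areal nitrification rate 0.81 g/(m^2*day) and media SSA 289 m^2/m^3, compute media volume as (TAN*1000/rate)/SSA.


A = 6.01*1000 / 0.81 = 7419.7531 m^2
V = 7419.7531 / 289 = 25.6739

25.6739 m^3


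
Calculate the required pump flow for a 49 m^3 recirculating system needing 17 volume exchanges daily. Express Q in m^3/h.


Daily recirculation volume = 49 m^3 * 17 = 833 m^3/day
Flow rate Q = daily volume / 24 h = 833 / 24 = 34.7083 m^3/h

34.7083 m^3/h


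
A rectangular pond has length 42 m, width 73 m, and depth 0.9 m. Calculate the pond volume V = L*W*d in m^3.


Base area = L * W = 42 * 73 = 3066 m^2
Volume = area * depth = 3066 * 0.9 = 2759.4 m^3

2759.4 m^3


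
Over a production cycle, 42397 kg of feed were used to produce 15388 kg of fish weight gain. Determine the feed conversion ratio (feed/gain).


FCR = feed consumed / weight gained
FCR = 42397 kg / 15388 kg = 2.7552

2.7552


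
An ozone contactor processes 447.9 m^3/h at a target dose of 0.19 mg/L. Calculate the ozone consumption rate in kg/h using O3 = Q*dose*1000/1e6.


O3 demand (mg/h) = Q * dose * 1000 = 447.9 * 0.19 * 1000 = 85101 mg/h
Convert mg to kg: 85101 / 1e6 = 0.085101 kg/h

0.085101 kg/h


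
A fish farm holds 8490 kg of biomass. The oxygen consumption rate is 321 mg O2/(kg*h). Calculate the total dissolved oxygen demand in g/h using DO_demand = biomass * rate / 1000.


Total O2 consumption (mg/h) = 8490 kg * 321 mg/(kg*h) = 2725290 mg/h
Convert to g/h: 2725290 / 1000 = 2725.29 g/h

2725.29 g/h


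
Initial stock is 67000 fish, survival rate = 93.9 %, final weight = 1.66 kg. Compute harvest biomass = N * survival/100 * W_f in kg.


Survivors = 67000 * 93.9/100 = 62913 fish
Harvest biomass = survivors * W_f = 62913 * 1.66 = 104435.58 kg

104435.58 kg


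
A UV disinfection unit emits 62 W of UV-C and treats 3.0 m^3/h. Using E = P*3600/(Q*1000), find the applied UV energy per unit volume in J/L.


Energy delivered per hour = 62 W * 3600 s = 223200 J/h
Volume treated per hour = 3.0 m^3/h * 1000 = 3000 L/h
dose = 223200 / 3000 = 74.4 J/L

74.4 J/L
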